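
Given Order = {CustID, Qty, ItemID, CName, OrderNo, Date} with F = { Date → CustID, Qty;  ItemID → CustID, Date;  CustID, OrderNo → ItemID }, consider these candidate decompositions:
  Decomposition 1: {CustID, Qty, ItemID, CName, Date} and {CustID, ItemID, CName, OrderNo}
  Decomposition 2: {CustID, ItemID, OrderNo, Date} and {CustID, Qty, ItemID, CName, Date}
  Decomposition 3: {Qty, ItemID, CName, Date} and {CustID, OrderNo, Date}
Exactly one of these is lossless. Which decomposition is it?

Decomposition 1

Decomposition 1: common = {CustID, ItemID, CName}, closure = {CustID, Qty, ItemID, CName, Date} → lossless.
Decomposition 2: common = {CustID, ItemID, Date}, closure = {CustID, Qty, ItemID, Date} → lossy.
Decomposition 3: common = {Date}, closure = {CustID, Qty, Date} → lossy.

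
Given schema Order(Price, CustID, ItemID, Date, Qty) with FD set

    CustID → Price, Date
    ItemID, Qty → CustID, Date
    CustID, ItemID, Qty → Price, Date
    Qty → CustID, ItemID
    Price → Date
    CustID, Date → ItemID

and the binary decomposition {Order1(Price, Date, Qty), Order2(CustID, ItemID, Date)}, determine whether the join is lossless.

Common attributes: Order1 ∩ Order2 = {Date}.
No dependency enlarges {Date}, so (Date)⁺ = {Date}.
The closure contains neither all of Order1 = {Price, Date, Qty} nor all of Order2 = {CustID, ItemID, Date}, so the common attributes are not a superkey of either fragment. The join is lossy.

No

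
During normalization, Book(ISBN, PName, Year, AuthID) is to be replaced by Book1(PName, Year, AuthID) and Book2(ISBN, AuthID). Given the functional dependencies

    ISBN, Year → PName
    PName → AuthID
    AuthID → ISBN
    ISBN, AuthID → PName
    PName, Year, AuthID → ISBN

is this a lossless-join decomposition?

Yes

Common attributes: Book1 ∩ Book2 = {AuthID}.
Closure of {AuthID}: AuthID → ISBN applies, adding ISBN; ISBN, AuthID → PName applies, adding PName. So (AuthID)⁺ = {ISBN, PName, AuthID}.
This closure contains every attribute of Book2, so Book1 ∩ Book2 → Book2. The join is lossless.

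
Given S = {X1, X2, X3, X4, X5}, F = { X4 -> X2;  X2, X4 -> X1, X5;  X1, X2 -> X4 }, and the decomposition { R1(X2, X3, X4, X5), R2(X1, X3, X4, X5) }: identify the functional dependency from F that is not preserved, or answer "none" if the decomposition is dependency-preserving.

Check X1, X2 → X4: no single fragment contains all of {X1, X2, X4}, and the restricted closure of {X1, X2} across the fragments never reaches {X4}.
X4 → X2 is preserved.
X2, X4 → X1, X5 is preserved.

X1, X2 -> X4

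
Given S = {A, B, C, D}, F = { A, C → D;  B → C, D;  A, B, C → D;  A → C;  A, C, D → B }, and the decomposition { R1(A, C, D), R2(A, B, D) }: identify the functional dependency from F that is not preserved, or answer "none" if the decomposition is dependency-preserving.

B → C, D

Check B → C, D: no single fragment contains all of {B, C, D}, and the restricted closure of {B} across the fragments never reaches {C, D}.
A, C → D is preserved.
A, B, C → D is preserved.
A → C is preserved.
A, C, D → B is preserved.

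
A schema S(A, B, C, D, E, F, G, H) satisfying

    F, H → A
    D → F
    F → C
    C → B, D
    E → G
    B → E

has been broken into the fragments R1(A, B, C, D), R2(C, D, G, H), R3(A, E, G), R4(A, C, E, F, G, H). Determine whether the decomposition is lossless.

Yes

Chase test. Columns are A, B, C, D, E, F, G, H; row i has aⱼ where attribute j ∈ Ri, else bᵢⱼ.
Initial tableau (one row per fragment):
  row 1: a1 a2 a3 a4 b15 b16 b17 b18
  row 2: b21 b22 a3 a4 b25 b26 a7 a8
  row 3: a1 b32 b33 b34 a5 b36 a7 b38
  row 4: a1 b42 a3 b44 a5 a6 a7 a8
Rows 1 and 2 agree on D; apply D→F and equate their F entries.
Rows 1 and 2 agree on C; apply C→B, D and equate their B, D entries.
Rows 1 and 4 agree on C; apply C→B, D and equate their B, D entries.
Rows 1 and 2 agree on B; apply B→E and equate their E entries.
Rows 1 and 4 agree on B; apply B→E and equate their E entries.
Rows 1 and 4 agree on D; apply D→F and equate their F entries.
Rows 1 and 2 agree on E; apply E→G and equate their G entries.
Rows 2 and 4 agree on F, H; apply F, H→A and equate their A entries.
Row 2 is now all distinguished symbols — the join is lossless.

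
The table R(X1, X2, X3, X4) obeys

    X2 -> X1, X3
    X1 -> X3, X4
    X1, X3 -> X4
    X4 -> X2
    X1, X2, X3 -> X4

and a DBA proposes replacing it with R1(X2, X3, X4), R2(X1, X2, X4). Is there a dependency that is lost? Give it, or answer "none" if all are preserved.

X2 → X1, X3: restricted closure across fragments reaches X1, X3.
X1 → X3, X4: restricted closure across fragments reaches X3, X4.
X1, X3 → X4: restricted closure across fragments reaches X4.
X4 → X2 lies within R1.
X1, X2, X3 → X4: restricted closure across fragments reaches X4.
Every dependency is enforceable on the fragments, so the decomposition is dependency-preserving.

none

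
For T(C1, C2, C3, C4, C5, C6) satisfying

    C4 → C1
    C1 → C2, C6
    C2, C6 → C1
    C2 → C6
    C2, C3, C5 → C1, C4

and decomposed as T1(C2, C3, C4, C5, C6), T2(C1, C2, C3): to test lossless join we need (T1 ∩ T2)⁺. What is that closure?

C1, C2, C3, C6

T1 ∩ T2 = {C2, C3}.
C2 → C6 applies, adding C6
C2, C6 → C1 applies, adding C1
Closure: {C1, C2, C3, C6}.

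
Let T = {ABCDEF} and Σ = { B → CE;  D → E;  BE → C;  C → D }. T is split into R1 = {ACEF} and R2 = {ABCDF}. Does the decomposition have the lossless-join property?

Yes

Common attributes: R1 ∩ R2 = {ACF}.
Closure of {ACF}: C → D applies, adding D; D → E applies, adding E. So (ACF)⁺ = {ACDEF}.
This closure contains every attribute of R1, so R1 ∩ R2 → R1. The join is lossless.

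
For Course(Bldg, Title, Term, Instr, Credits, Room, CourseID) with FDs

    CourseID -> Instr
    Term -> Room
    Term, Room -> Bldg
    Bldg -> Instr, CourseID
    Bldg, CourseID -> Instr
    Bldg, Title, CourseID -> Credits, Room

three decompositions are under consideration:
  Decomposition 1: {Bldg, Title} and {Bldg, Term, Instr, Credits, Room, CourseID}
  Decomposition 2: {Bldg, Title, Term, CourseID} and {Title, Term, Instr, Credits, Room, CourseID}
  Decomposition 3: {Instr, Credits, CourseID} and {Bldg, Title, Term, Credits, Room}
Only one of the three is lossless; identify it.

Decomposition 2

Decomposition 1: common = {Bldg}, closure = {Bldg, Instr, CourseID} → lossy.
Decomposition 2: common = {Title, Term, CourseID}, closure = {Bldg, Title, Term, Instr, Credits, Room, CourseID} → lossless.
Decomposition 3: common = {Credits}, closure = {Credits} → lossy.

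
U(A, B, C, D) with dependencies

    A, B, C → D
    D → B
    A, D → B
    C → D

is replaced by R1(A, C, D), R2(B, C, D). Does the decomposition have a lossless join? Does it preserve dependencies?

lossless and dependency-preserving

Lossless test: (C, D)⁺ = {B, C, D}, which contains all of one fragment — lossless.
Dependency preservation: A, B, C → D; A, D → B are not contained in any single fragment, but the restricted closure of each left-hand side across the fragments still reaches the right-hand side; the remaining FDs each lie inside some fragment. All dependencies are preserved.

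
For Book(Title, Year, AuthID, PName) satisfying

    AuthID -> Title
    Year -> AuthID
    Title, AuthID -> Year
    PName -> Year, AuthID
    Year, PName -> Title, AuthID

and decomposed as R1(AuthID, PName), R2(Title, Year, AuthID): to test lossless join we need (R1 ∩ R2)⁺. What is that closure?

Title, Year, AuthID

R1 ∩ R2 = {AuthID}.
AuthID → Title applies, adding Title
Title, AuthID → Year applies, adding Year
Closure: {Title, Year, AuthID}.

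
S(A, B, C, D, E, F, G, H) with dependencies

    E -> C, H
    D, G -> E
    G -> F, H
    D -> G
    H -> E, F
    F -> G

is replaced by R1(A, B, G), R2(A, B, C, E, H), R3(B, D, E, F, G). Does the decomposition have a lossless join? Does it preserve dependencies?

Lossless test (chase): Rows 2 and 3 agree on E; apply E→C, H and equate their C, H entries. Rows 1 and 3 agree on G; apply G→F, H and equate their F, H entries. Rows 1 and 2 agree on H; apply H→E, F and equate their E, F entries. Rows 1 and 2 agree on F; apply F→G and equate their G entries. Rows 1 and 2 agree on E; apply E→C, H and equate their C, H entries. No row becomes fully distinguished — the join is lossy.
Dependency preservation: G → F, H; H → E, F are not contained in any single fragment, but the restricted closure of each left-hand side across the fragments still reaches the right-hand side; the remaining FDs each lie inside some fragment. All dependencies are preserved.

lossy but dependency-preserving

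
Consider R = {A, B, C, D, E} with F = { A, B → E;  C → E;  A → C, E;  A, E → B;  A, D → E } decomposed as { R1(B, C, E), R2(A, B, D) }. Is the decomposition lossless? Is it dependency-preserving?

Lossless test: (B)⁺ = {B}, which is a superkey of neither fragment — lossy.
Dependency preservation: the restricted closure of {A, B} across the fragments never reaches {E}, so A, B → E cannot be enforced without a join — not preserved.

lossy and not dependency-preserving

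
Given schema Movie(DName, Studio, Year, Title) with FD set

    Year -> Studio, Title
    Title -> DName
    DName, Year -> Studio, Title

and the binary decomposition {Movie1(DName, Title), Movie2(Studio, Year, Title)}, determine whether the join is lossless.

Yes

Common attributes: Movie1 ∩ Movie2 = {Title}.
Closure of {Title}: Title → DName applies, adding DName. So (Title)⁺ = {DName, Title}.
This closure contains every attribute of Movie1, so Movie1 ∩ Movie2 → Movie1. The join is lossless.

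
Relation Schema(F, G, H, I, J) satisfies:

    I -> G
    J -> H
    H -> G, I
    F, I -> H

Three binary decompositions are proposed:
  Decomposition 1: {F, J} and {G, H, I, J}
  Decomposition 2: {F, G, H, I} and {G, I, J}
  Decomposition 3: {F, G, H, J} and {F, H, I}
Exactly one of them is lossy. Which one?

Decomposition 2

Decomposition 1: common = {J}, closure = {G, H, I, J} → lossless.
Decomposition 2: common = {G, I}, closure = {G, I} → lossy.
Decomposition 3: common = {F, H}, closure = {F, G, H, I} → lossless.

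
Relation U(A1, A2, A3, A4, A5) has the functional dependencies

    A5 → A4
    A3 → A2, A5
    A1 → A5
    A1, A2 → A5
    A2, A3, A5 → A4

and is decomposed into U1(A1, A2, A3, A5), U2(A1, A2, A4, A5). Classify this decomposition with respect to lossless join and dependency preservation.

Lossless test: (A1, A2, A5)⁺ = {A1, A2, A4, A5}, which contains all of one fragment — lossless.
Dependency preservation: A2, A3, A5 → A4 is not contained in any single fragment, but the restricted closure of its left-hand side across the fragments still reaches the right-hand side; the remaining FDs each lie inside some fragment. All dependencies are preserved.

lossless and dependency-preserving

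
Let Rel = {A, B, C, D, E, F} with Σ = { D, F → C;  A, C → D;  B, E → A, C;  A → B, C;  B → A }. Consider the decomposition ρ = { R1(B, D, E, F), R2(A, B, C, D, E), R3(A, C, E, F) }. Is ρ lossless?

Yes

Chase test. Columns are A, B, C, D, E, F; row i has aⱼ where attribute j ∈ Ri, else bᵢⱼ.
Initial tableau (one row per fragment):
  row 1: b11 a2 b13 a4 a5 a6
  row 2: a1 a2 a3 a4 a5 b26
  row 3: a1 b32 a3 b34 a5 a6
Rows 2 and 3 agree on A, C; apply A, C→D and equate their D entries.
Rows 1 and 2 agree on B, E; apply B, E→A, C and equate their A, C entries.
Rows 1 and 3 agree on A; apply A→B, C and equate their B, C entries.
Row 1 is now all distinguished symbols — the join is lossless.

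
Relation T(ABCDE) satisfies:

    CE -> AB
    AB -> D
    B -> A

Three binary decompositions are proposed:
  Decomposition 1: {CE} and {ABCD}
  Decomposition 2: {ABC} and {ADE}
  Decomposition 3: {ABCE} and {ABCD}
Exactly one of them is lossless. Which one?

Decomposition 1: common = {C}, closure = {C} → lossy.
Decomposition 2: common = {A}, closure = {A} → lossy.
Decomposition 3: common = {ABC}, closure = {ABCD} → lossless.

Decomposition 3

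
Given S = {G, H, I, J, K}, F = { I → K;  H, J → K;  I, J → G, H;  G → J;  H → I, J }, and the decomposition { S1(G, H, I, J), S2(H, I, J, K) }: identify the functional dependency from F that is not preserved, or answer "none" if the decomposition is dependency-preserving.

none

I → K lies within S2.
H, J → K lies within S2.
I, J → G, H lies within S1.
G → J lies within S1.
H → I, J lies within S1.
Every dependency is enforceable on the fragments, so the decomposition is dependency-preserving.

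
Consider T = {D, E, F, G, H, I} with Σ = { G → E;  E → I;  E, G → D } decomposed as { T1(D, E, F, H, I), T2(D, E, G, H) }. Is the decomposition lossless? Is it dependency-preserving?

lossy but dependency-preserving

Lossless test: (D, E, H)⁺ = {D, E, H, I}, which is a superkey of neither fragment — lossy.
Dependency preservation: every FD's attributes lie within a single fragment, so each can be enforced locally — preserved.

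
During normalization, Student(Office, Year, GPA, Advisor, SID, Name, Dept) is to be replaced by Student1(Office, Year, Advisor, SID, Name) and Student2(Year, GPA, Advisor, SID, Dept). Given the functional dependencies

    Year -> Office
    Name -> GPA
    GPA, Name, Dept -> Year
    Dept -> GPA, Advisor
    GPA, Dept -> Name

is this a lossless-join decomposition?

Common attributes: Student1 ∩ Student2 = {Year, Advisor, SID}.
Closure of {Year, Advisor, SID}: Year → Office applies, adding Office. So (Year, Advisor, SID)⁺ = {Office, Year, Advisor, SID}.
The closure contains neither all of Student1 = {Office, Year, Advisor, SID, Name} nor all of Student2 = {Year, GPA, Advisor, SID, Dept}, so the common attributes are not a superkey of either fragment. The join is lossy.

No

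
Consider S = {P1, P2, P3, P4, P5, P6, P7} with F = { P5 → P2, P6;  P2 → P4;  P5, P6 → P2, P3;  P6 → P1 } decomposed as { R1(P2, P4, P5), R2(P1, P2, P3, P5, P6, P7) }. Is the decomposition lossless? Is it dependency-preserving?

lossless and dependency-preserving

Lossless test: (P2, P5)⁺ = {P1, P2, P3, P4, P5, P6}, which contains all of one fragment — lossless.
Dependency preservation: every FD's attributes lie within a single fragment, so each can be enforced locally — preserved.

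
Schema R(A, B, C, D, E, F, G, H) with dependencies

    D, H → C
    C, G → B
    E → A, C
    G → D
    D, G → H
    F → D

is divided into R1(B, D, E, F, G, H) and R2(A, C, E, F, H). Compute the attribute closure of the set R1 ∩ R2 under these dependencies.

R1 ∩ R2 = {E, F, H}.
E → A, C applies, adding A, C
F → D applies, adding D
Closure: {A, C, D, E, F, H}.

A, C, D, E, F, H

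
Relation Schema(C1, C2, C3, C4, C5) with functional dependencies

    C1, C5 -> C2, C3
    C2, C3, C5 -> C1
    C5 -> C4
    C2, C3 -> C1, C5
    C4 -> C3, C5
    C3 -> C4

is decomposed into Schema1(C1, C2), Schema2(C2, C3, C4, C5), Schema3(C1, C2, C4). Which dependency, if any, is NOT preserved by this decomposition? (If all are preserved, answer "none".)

none

C1, C5 → C2, C3: restricted closure across fragments reaches C2, C3.
C2, C3, C5 → C1: restricted closure across fragments reaches C1.
C5 → C4 lies within Schema2.
C2, C3 → C1, C5: restricted closure across fragments reaches C1, C5.
C4 → C3, C5 lies within Schema2.
C3 → C4 lies within Schema2.
Every dependency is enforceable on the fragments, so the decomposition is dependency-preserving.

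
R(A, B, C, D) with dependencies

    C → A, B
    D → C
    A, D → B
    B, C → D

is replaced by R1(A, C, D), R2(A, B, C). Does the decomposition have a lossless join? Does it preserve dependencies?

Lossless test: (A, C)⁺ = {A, B, C, D}, which contains all of one fragment — lossless.
Dependency preservation: A, D → B; B, C → D are not contained in any single fragment, but the restricted closure of each left-hand side across the fragments still reaches the right-hand side; the remaining FDs each lie inside some fragment. All dependencies are preserved.

lossless and dependency-preserving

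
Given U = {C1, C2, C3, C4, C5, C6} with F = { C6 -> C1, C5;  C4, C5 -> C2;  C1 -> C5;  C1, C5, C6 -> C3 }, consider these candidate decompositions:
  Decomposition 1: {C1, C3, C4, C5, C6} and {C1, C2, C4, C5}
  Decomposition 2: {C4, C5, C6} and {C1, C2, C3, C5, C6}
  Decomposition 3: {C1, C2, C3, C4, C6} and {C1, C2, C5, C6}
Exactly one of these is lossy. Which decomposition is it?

Decomposition 2

Decomposition 1: common = {C1, C4, C5}, closure = {C1, C2, C4, C5} → lossless.
Decomposition 2: common = {C5, C6}, closure = {C1, C3, C5, C6} → lossy.
Decomposition 3: common = {C1, C2, C6}, closure = {C1, C2, C3, C5, C6} → lossless.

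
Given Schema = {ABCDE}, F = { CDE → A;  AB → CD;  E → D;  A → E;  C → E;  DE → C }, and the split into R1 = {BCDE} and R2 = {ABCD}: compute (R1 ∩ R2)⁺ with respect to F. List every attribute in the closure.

R1 ∩ R2 = {BCD}.
C → E applies, adding E
CDE → A applies, adding A
Closure: {ABCDE}.

ABCDE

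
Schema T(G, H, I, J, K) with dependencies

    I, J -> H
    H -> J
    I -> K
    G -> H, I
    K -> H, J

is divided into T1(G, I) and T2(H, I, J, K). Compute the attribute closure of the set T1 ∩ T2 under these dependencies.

H, I, J, K

T1 ∩ T2 = {I}.
I → K applies, adding K
K → H, J applies, adding H, J
Closure: {H, I, J, K}.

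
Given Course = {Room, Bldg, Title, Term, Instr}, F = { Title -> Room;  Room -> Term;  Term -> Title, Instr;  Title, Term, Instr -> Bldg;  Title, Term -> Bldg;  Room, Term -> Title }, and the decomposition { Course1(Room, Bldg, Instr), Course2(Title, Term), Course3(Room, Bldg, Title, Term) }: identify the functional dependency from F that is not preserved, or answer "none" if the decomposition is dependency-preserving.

Title → Room lies within Course3.
Room → Term lies within Course3.
Term → Title, Instr: restricted closure across fragments reaches Title, Instr.
Title, Term, Instr → Bldg: restricted closure across fragments reaches Bldg.
Title, Term → Bldg lies within Course3.
Room, Term → Title lies within Course3.
Every dependency is enforceable on the fragments, so the decomposition is dependency-preserving.

none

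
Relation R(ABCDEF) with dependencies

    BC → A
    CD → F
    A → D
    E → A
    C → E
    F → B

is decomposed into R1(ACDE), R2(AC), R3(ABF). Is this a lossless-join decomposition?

Chase test. Columns are ABCDEF; row i has aⱼ where attribute j ∈ Ri, else bᵢⱼ.
Initial tableau (one row per fragment):
  row 1: a1 b12 a3 a4 a5 b16
  row 2: a1 b22 a3 b24 b25 b26
  row 3: a1 a2 b33 b34 b35 a6
Rows 1 and 2 agree on A; apply A→D and equate their D entries.
Rows 1 and 3 agree on A; apply A→D and equate their D entries.
Rows 1 and 2 agree on C; apply C→E and equate their E entries.
Rows 1 and 2 agree on CD; apply CD→F and equate their F entries.
Rows 1 and 2 agree on F; apply F→B and equate their B entries.
No row becomes fully distinguished — the join is lossy.

No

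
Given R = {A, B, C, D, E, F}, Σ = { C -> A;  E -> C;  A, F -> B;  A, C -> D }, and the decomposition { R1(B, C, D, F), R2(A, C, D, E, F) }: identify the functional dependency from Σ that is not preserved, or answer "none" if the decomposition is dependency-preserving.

Check A, F → B: no single fragment contains all of {A, B, F}, and the restricted closure of {A, F} across the fragments never reaches {B}.
C → A is preserved.
E → C is preserved.
A, C → D is preserved.

A, F -> B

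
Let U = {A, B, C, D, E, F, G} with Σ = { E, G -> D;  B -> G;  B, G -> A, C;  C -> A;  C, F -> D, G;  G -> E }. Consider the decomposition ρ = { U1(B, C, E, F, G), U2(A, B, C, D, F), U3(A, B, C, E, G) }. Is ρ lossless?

Chase test. Columns are A, B, C, D, E, F, G; row i has aⱼ where attribute j ∈ Ui, else bᵢⱼ.
Initial tableau (one row per fragment):
  row 1: b11 a2 a3 b14 a5 a6 a7
  row 2: a1 a2 a3 a4 b25 a6 b27
  row 3: a1 a2 a3 b34 a5 b36 a7
Rows 1 and 3 agree on E, G; apply E, G→D and equate their D entries.
Rows 1 and 2 agree on B; apply B→G and equate their G entries.
Rows 1 and 2 agree on B, G; apply B, G→A, C and equate their A, C entries.
Rows 1 and 2 agree on C, F; apply C, F→D, G and equate their D, G entries.
Rows 1 and 2 agree on G; apply G→E and equate their E entries.
Row 1 is now all distinguished symbols — the join is lossless.

Yes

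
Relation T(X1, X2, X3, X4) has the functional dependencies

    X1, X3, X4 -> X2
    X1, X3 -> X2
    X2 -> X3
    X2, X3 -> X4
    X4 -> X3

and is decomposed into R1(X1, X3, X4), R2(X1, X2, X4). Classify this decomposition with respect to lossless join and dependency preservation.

lossless and dependency-preserving

Lossless test: (X1, X4)⁺ = {X1, X2, X3, X4}, which contains all of one fragment — lossless.
Dependency preservation: X1, X3, X4 → X2; X1, X3 → X2; X2 → X3; X2, X3 → X4 are not contained in any single fragment, but the restricted closure of each left-hand side across the fragments still reaches the right-hand side; the remaining FDs each lie inside some fragment. All dependencies are preserved.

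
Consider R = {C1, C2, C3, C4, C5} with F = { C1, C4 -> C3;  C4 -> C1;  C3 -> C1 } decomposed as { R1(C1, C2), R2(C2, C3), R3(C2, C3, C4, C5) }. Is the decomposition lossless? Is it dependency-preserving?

Lossless test (chase): Rows 2 and 3 agree on C3; apply C3→C1 and equate their C1 entries. No row becomes fully distinguished — the join is lossy.
Dependency preservation: the restricted closure of {C4} across the fragments never reaches {C1}, so C4 → C1 cannot be enforced without a join — not preserved.

lossy and not dependency-preserving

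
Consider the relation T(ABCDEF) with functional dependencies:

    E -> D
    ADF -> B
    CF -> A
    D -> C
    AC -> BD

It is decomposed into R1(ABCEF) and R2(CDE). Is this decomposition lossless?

Yes

Common attributes: R1 ∩ R2 = {CE}.
Closure of {CE}: E → D applies, adding D. So (CE)⁺ = {CDE}.
This closure contains every attribute of R2, so R1 ∩ R2 → R2. The join is lossless.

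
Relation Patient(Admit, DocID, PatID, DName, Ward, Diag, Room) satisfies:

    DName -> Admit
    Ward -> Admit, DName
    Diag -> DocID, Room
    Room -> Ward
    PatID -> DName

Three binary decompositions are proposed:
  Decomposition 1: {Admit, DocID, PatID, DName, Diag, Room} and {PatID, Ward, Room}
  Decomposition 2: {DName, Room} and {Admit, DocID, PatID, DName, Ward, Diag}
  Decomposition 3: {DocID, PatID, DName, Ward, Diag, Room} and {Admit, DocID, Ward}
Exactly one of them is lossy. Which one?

Decomposition 1: common = {PatID, Room}, closure = {Admit, PatID, DName, Ward, Room} → lossless.
Decomposition 2: common = {DName}, closure = {Admit, DName} → lossy.
Decomposition 3: common = {DocID, Ward}, closure = {Admit, DocID, DName, Ward} → lossless.

Decomposition 2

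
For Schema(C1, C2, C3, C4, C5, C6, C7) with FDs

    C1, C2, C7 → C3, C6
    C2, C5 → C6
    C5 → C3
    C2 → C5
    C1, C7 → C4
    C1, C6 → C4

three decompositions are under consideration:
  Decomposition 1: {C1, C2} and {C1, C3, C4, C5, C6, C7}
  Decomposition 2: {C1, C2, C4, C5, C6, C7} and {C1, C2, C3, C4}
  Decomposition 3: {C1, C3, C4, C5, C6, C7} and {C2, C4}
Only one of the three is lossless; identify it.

Decomposition 1: common = {C1}, closure = {C1} → lossy.
Decomposition 2: common = {C1, C2, C4}, closure = {C1, C2, C3, C4, C5, C6} → lossless.
Decomposition 3: common = {C4}, closure = {C4} → lossy.

Decomposition 2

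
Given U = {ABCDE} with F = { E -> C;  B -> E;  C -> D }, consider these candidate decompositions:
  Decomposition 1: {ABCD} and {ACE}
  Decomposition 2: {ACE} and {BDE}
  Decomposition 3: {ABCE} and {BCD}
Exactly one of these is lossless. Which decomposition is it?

Decomposition 3

Decomposition 1: common = {AC}, closure = {ACD} → lossy.
Decomposition 2: common = {E}, closure = {CDE} → lossy.
Decomposition 3: common = {BC}, closure = {BCDE} → lossless.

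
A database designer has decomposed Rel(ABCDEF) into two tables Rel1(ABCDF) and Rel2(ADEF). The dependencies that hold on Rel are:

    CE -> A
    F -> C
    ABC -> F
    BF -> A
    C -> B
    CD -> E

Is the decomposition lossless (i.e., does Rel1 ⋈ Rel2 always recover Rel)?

Common attributes: Rel1 ∩ Rel2 = {ADF}.
Closure of {ADF}: F → C applies, adding C; C → B applies, adding B; CD → E applies, adding E. So (ADF)⁺ = {ABCDEF}.
This closure contains every attribute of Rel1, so Rel1 ∩ Rel2 → Rel1. The join is lossless.

Yes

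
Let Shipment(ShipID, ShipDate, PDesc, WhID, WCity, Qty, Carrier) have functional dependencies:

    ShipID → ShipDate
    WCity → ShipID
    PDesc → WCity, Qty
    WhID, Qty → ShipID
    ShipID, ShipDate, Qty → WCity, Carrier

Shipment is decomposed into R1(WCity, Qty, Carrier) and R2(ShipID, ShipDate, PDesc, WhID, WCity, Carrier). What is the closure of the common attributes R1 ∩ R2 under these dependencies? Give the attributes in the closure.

R1 ∩ R2 = {WCity, Carrier}.
WCity → ShipID applies, adding ShipID
ShipID → ShipDate applies, adding ShipDate
Closure: {ShipID, ShipDate, WCity, Carrier}.

ShipID, ShipDate, WCity, Carrier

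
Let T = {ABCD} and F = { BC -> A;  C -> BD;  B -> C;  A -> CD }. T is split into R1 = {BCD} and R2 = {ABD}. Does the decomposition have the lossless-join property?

Yes

Common attributes: R1 ∩ R2 = {BD}.
Closure of {BD}: B → C applies, adding C; BC → A applies, adding A. So (BD)⁺ = {ABCD}.
This closure contains every attribute of R1, so R1 ∩ R2 → R1. The join is lossless.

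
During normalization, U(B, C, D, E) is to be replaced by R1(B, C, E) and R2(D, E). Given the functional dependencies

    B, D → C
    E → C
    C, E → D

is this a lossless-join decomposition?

Common attributes: R1 ∩ R2 = {E}.
Closure of {E}: E → C applies, adding C; C, E → D applies, adding D. So (E)⁺ = {C, D, E}.
This closure contains every attribute of R2, so R1 ∩ R2 → R2. The join is lossless.

Yes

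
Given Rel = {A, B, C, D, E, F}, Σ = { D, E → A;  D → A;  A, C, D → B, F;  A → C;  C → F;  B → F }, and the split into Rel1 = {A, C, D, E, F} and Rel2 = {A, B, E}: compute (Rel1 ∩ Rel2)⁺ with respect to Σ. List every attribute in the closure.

A, C, E, F

Rel1 ∩ Rel2 = {A, E}.
A → C applies, adding C
C → F applies, adding F
Closure: {A, C, E, F}.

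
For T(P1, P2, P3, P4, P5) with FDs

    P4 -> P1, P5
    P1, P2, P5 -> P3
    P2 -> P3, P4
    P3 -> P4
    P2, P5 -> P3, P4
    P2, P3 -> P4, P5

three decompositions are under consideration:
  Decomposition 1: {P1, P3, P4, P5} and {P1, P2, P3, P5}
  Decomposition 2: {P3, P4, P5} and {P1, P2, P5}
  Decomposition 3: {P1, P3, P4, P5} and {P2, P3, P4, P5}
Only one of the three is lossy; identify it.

Decomposition 2

Decomposition 1: common = {P1, P3, P5}, closure = {P1, P3, P4, P5} → lossless.
Decomposition 2: common = {P5}, closure = {P5} → lossy.
Decomposition 3: common = {P3, P4, P5}, closure = {P1, P3, P4, P5} → lossless.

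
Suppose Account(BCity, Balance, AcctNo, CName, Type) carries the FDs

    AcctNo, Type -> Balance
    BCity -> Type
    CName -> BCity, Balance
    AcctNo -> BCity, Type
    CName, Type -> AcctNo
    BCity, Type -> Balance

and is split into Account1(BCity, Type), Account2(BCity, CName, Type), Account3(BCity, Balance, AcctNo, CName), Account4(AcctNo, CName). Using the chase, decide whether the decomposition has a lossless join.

Yes

Chase test. Columns are BCity, Balance, AcctNo, CName, Type; row i has aⱼ where attribute j ∈ Accounti, else bᵢⱼ.
Initial tableau (one row per fragment):
  row 1: a1 b12 b13 b14 a5
  row 2: a1 b22 b23 a4 a5
  row 3: a1 a2 a3 a4 b35
  row 4: b41 b42 a3 a4 b45
Rows 1 and 3 agree on BCity; apply BCity→Type and equate their Type entries.
Rows 2 and 3 agree on CName; apply CName→BCity, Balance and equate their BCity, Balance entries.
Rows 2 and 4 agree on CName; apply CName→BCity, Balance and equate their BCity, Balance entries.
Rows 3 and 4 agree on AcctNo; apply AcctNo→BCity, Type and equate their BCity, Type entries.
Rows 2 and 3 agree on CName, Type; apply CName, Type→AcctNo and equate their AcctNo entries.
Rows 1 and 2 agree on BCity, Type; apply BCity, Type→Balance and equate their Balance entries.
Row 2 is now all distinguished symbols — the join is lossless.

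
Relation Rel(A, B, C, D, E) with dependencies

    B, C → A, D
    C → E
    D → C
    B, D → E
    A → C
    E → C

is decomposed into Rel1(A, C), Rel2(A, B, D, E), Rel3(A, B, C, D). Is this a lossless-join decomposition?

Yes

Chase test. Columns are A, B, C, D, E; row i has aⱼ where attribute j ∈ Reli, else bᵢⱼ.
Initial tableau (one row per fragment):
  row 1: a1 b12 a3 b14 b15
  row 2: a1 a2 b23 a4 a5
  row 3: a1 a2 a3 a4 b35
Rows 1 and 3 agree on C; apply C→E and equate their E entries.
Rows 2 and 3 agree on D; apply D→C and equate their C entries.
Rows 2 and 3 agree on B, D; apply B, D→E and equate their E entries.
Row 2 is now all distinguished symbols — the join is lossless.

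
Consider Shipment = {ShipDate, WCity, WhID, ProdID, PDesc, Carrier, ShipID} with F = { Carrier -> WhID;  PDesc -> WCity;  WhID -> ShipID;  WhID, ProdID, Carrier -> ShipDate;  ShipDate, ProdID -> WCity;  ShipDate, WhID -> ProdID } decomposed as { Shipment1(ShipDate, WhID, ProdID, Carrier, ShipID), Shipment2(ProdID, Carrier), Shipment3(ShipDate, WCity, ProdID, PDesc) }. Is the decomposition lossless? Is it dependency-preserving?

Lossless test (chase): Rows 1 and 2 agree on Carrier; apply Carrier→WhID and equate their WhID entries. Rows 1 and 2 agree on WhID; apply WhID→ShipID and equate their ShipID entries. Rows 1 and 2 agree on WhID, ProdID, Carrier; apply WhID, ProdID, Carrier→ShipDate and equate their ShipDate entries. Rows 1 and 2 agree on ShipDate, ProdID; apply ShipDate, ProdID→WCity and equate their WCity entries. Rows 1 and 3 agree on ShipDate, ProdID; apply ShipDate, ProdID→WCity and equate their WCity entries. No row becomes fully distinguished — the join is lossy.
Dependency preservation: every FD's attributes lie within a single fragment, so each can be enforced locally — preserved.

lossy but dependency-preserving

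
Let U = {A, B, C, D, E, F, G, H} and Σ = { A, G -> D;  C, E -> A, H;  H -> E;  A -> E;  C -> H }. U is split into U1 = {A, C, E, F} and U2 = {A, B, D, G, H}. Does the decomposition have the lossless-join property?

No

Common attributes: U1 ∩ U2 = {A}.
Closure of {A}: A → E applies, adding E. So (A)⁺ = {A, E}.
The closure contains neither all of U1 = {A, C, E, F} nor all of U2 = {A, B, D, G, H}, so the common attributes are not a superkey of either fragment. The join is lossy.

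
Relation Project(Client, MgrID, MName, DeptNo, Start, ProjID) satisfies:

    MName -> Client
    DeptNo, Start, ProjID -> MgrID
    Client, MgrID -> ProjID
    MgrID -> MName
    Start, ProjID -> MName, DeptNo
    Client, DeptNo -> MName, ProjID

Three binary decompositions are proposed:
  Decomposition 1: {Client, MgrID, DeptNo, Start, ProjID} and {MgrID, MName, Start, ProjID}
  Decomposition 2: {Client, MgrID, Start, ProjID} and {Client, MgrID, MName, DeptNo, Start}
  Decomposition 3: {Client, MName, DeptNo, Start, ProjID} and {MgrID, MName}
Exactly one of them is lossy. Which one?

Decomposition 3

Decomposition 1: common = {MgrID, Start, ProjID}, closure = {Client, MgrID, MName, DeptNo, Start, ProjID} → lossless.
Decomposition 2: common = {Client, MgrID, Start}, closure = {Client, MgrID, MName, DeptNo, Start, ProjID} → lossless.
Decomposition 3: common = {MName}, closure = {Client, MName} → lossy.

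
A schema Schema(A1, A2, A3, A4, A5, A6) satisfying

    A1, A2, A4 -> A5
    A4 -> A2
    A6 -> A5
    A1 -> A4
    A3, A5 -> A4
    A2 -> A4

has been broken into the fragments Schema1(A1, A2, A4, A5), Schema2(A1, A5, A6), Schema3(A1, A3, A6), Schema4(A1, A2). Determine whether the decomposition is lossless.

Chase test. Columns are A1, A2, A3, A4, A5, A6; row i has aⱼ where attribute j ∈ Schemai, else bᵢⱼ.
Initial tableau (one row per fragment):
  row 1: a1 a2 b13 a4 a5 b16
  row 2: a1 b22 b23 b24 a5 a6
  row 3: a1 b32 a3 b34 b35 a6
  row 4: a1 a2 b43 b44 b45 b46
Rows 2 and 3 agree on A6; apply A6→A5 and equate their A5 entries.
Rows 1 and 2 agree on A1; apply A1→A4 and equate their A4 entries.
Rows 1 and 3 agree on A1; apply A1→A4 and equate their A4 entries.
Rows 1 and 4 agree on A1; apply A1→A4 and equate their A4 entries.
Rows 1 and 4 agree on A1, A2, A4; apply A1, A2, A4→A5 and equate their A5 entries.
Rows 1 and 2 agree on A4; apply A4→A2 and equate their A2 entries.
Rows 1 and 3 agree on A4; apply A4→A2 and equate their A2 entries.
Row 3 is now all distinguished symbols — the join is lossless.

Yes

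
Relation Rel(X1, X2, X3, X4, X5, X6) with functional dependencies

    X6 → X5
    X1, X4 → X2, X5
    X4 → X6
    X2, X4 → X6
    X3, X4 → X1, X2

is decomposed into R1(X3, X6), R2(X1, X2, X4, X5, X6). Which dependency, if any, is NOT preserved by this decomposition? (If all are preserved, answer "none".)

Check X3, X4 → X1, X2: no single fragment contains all of {X1, X2, X3, X4}, and the restricted closure of {X3, X4} across the fragments never reaches {X1, X2}.
X6 → X5 is preserved.
X1, X4 → X2, X5 is preserved.
X4 → X6 is preserved.
X2, X4 → X6 is preserved.

X3, X4 → X1, X2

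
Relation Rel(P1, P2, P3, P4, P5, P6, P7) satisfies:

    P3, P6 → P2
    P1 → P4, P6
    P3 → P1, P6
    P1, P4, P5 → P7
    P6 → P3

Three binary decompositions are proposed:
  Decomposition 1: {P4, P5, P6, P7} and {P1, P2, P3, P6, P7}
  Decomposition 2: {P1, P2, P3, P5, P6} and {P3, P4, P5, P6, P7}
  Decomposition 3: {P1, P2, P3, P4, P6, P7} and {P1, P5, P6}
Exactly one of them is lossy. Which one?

Decomposition 3

Decomposition 1: common = {P6, P7}, closure = {P1, P2, P3, P4, P6, P7} → lossless.
Decomposition 2: common = {P3, P5, P6}, closure = {P1, P2, P3, P4, P5, P6, P7} → lossless.
Decomposition 3: common = {P1, P6}, closure = {P1, P2, P3, P4, P6} → lossy.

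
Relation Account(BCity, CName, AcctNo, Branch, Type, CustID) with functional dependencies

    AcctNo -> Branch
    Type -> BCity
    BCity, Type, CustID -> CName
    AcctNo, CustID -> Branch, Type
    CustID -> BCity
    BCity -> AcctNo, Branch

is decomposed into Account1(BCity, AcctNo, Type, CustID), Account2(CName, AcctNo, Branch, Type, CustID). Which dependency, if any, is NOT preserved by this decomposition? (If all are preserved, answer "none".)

none

AcctNo → Branch lies within Account2.
Type → BCity lies within Account1.
BCity, Type, CustID → CName: restricted closure across fragments reaches CName.
AcctNo, CustID → Branch, Type lies within Account2.
CustID → BCity lies within Account1.
BCity → AcctNo, Branch: restricted closure across fragments reaches AcctNo, Branch.
Every dependency is enforceable on the fragments, so the decomposition is dependency-preserving.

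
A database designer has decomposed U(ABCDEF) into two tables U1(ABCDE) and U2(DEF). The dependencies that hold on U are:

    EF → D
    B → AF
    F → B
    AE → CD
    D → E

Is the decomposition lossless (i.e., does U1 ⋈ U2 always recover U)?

No

Common attributes: U1 ∩ U2 = {DE}.
No dependency enlarges {DE}, so (DE)⁺ = {DE}.
The closure contains neither all of U1 = {ABCDE} nor all of U2 = {DEF}, so the common attributes are not a superkey of either fragment. The join is lossy.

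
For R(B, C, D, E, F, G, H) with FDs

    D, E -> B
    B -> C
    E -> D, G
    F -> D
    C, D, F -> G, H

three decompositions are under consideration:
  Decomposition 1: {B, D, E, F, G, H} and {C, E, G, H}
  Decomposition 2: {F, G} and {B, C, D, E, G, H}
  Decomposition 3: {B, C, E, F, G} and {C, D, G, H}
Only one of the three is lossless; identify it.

Decomposition 1

Decomposition 1: common = {E, G, H}, closure = {B, C, D, E, G, H} → lossless.
Decomposition 2: common = {G}, closure = {G} → lossy.
Decomposition 3: common = {C, G}, closure = {C, G} → lossy.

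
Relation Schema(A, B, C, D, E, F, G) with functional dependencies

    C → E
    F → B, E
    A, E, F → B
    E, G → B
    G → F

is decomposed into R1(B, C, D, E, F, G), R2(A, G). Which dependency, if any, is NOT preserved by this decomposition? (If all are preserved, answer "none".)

none

C → E lies within R1.
F → B, E lies within R1.
A, E, F → B: restricted closure across fragments reaches B.
E, G → B lies within R1.
G → F lies within R1.
Every dependency is enforceable on the fragments, so the decomposition is dependency-preserving.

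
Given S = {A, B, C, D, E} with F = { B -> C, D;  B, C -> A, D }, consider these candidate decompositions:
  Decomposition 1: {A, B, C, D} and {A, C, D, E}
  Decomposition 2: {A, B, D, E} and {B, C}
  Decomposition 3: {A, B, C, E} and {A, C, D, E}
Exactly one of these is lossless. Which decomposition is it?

Decomposition 1: common = {A, C, D}, closure = {A, C, D} → lossy.
Decomposition 2: common = {B}, closure = {A, B, C, D} → lossless.
Decomposition 3: common = {A, C, E}, closure = {A, C, E} → lossy.

Decomposition 2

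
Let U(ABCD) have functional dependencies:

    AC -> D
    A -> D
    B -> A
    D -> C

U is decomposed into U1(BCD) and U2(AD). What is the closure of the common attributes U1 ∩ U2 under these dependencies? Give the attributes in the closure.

CD

U1 ∩ U2 = {D}.
D → C applies, adding C
Closure: {CD}.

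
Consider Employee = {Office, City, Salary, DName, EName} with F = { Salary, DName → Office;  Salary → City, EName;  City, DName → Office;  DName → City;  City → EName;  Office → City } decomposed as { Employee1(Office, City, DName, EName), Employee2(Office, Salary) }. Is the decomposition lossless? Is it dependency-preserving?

lossy and not dependency-preserving

Lossless test: (Office)⁺ = {Office, City, EName}, which is a superkey of neither fragment — lossy.
Dependency preservation: the restricted closure of {Salary} across the fragments never reaches {City, EName}, so Salary → City, EName cannot be enforced without a join — not preserved.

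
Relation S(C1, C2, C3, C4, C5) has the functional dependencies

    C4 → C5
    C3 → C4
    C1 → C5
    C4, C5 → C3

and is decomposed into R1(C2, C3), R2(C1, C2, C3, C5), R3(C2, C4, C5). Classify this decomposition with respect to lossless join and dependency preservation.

lossy and not dependency-preserving

Lossless test (chase): Rows 1 and 2 agree on C3; apply C3→C4 and equate their C4 entries. Rows 1 and 2 agree on C4; apply C4→C5 and equate their C5 entries. No row becomes fully distinguished — the join is lossy.
Dependency preservation: the restricted closure of {C3} across the fragments never reaches {C4}, so C3 → C4 cannot be enforced without a join — not preserved.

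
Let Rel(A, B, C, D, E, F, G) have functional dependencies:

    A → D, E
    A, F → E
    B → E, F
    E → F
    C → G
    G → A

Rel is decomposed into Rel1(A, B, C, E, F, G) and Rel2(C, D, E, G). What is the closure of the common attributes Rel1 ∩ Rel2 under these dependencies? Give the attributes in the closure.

A, C, D, E, F, G

Rel1 ∩ Rel2 = {C, E, G}.
E → F applies, adding F
G → A applies, adding A
A → D, E applies, adding D
Closure: {A, C, D, E, F, G}.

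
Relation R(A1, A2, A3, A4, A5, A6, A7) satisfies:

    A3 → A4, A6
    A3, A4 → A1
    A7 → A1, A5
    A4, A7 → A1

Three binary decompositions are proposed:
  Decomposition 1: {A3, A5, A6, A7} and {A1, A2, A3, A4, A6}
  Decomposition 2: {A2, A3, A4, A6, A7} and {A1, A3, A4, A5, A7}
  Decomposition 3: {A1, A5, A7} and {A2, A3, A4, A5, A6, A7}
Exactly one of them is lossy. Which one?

Decomposition 1: common = {A3, A6}, closure = {A1, A3, A4, A6} → lossy.
Decomposition 2: common = {A3, A4, A7}, closure = {A1, A3, A4, A5, A6, A7} → lossless.
Decomposition 3: common = {A5, A7}, closure = {A1, A5, A7} → lossless.

Decomposition 1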